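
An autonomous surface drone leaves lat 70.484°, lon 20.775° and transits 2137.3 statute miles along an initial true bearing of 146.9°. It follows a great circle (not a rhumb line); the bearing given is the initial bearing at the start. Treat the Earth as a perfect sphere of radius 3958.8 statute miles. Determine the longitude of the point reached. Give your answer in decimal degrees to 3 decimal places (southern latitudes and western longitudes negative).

The arc subtends δ = 2137.3/3958.8 = 0.539886 rad at the centre.
With φ₁ = 70.484° = 1.230178 rad and θ = 146.9° = 2.563889 rad:
Destination latitude: φ₂ = arcsin( sin φ₁ cos δ + cos φ₁ sin δ cos θ ) = arcsin(0.664630) = 41.654°.
Δλ = atan2( sin θ sin δ cos φ₁ , cos δ − sin φ₁ sin φ₂ ) = atan2(0.093779, 0.231321) = 0.385158 rad = 22.068°.
Hence λ₂ = 20.775° + 22.068° = 42.843°.

longitude 42.843°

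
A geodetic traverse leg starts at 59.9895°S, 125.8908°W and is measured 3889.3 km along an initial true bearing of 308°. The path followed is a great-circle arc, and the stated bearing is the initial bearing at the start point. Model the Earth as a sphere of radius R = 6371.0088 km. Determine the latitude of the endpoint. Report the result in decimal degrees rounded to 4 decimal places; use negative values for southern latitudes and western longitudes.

latitude -32.2089°

δ = 3889.3/6371.0088 = 0.610468 rad (34.9773°).
With φ₁ = -59.9895° = -1.047014 rad and θ = 308° = 5.375614 rad:
Applying the spherical law of cosines for sides, sin φ₂ = sin φ₁ cos δ + cos φ₁ sin δ cos θ = -0.533008, so φ₂ = -32.2089°.
Then Δλ = atan2(-0.225936, 0.357830) = -0.563192 rad, from sin θ sin δ cos φ₁ over cos δ − sin φ₁ sin φ₂.
λ₂ = -125.8908° + -32.2685° = -158.1593°.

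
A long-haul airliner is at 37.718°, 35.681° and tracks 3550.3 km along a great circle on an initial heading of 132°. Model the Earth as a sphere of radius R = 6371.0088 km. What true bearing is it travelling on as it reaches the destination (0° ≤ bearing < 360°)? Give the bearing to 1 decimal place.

final bearing 142.7°

Central angle δ = d/R = 0.557259 rad.
Start latitude φ₁ = 0.658303 rad; initial bearing θ = 2.303835 rad.
Destination latitude: φ₂ = arcsin( sin φ₁ cos δ + cos φ₁ sin δ cos θ ) = arcsin(0.239291) = 13.845°.
Δλ = atan2( sin θ sin δ cos φ₁ , cos δ − sin φ₁ sin φ₂ ) = atan2(0.310892, 0.702316) = 0.416739 rad = 23.877°.
Hence λ₂ = 35.681° + 23.877° = 59.558°.
The forward bearing on arrival equals the back-azimuth from the destination plus 180°.
Back-azimuth from P₂ (13.8°, 59.6°) to P₁ (37.7°, 35.7°), with Δλ' = λ₁ − λ₂ = -23.9°: atan2( sin Δλ' cos φ₁ , cos φ₂ sin φ₁ − sin φ₂ cos φ₁ cos Δλ' ) = 322.7°.
Final bearing = (322.7° + 180°) mod 360° = 142.7°.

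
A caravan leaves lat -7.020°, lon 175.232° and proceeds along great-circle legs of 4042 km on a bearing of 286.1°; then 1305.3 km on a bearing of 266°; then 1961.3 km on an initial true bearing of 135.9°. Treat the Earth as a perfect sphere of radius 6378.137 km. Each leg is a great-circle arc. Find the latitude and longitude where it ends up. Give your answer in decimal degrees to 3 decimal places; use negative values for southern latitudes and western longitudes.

latitude -9.811°, longitude 141.106°

Apply the spherical direct solution leg by leg, carrying full precision between legs.
Leg 1: from (-7.020°, 175.232°), δ = 4042/6378.137 = 0.633727 rad, θ = 286.1° → φ = 3.698°, λ = 140.474°.
Leg 2: from (3.698°, 140.474°), δ = 1305.3/6378.137 = 0.204652 rad, θ = 266° → φ = 2.809°, λ = 128.763°.
Leg 3: from (2.809°, 128.763°), δ = 1961.3/6378.137 = 0.307504 rad, θ = 135.9° → φ = -9.811°, λ = 141.106°.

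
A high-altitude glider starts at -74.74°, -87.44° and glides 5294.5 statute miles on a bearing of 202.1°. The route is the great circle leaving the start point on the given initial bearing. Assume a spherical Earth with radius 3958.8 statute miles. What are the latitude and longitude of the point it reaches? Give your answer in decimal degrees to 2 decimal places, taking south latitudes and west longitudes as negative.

δ = 5294.5/3958.8 = 1.337400 rad (76.6274°).
Start latitude φ₁ = -1.304459 rad; initial bearing θ = 3.527310 rad.
Destination latitude: φ₂ = arcsin( sin φ₁ cos δ + cos φ₁ sin δ cos θ ) = arcsin(-0.460378) = -27.41°.
Then Δλ = atan2(-0.096337, -0.212863) = -2.716596 rad, from sin θ sin δ cos φ₁ over cos δ − sin φ₁ sin φ₂.
λ₂ = -87.44° + -155.65° = -243.09°, normalized to (−180°, 180°] → 116.91°.

latitude -27.41°, longitude 116.91°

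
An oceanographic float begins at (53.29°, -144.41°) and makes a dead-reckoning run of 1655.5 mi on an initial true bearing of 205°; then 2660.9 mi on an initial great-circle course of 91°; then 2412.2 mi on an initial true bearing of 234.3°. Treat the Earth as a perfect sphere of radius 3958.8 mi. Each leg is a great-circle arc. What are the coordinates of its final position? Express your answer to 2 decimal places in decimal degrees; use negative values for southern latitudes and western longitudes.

latitude 0.80°, longitude -141.05°

Apply the spherical direct solution leg by leg, carrying full precision between legs.
Leg 1: from (53.29°, -144.41°), δ = 1655.5/3958.8 = 0.418182 rad, θ = 205° → φ = 30.84°, λ = -155.94°.
Leg 2: from (30.84°, -155.94°), δ = 2660.9/3958.8 = 0.672148 rad, θ = 91° → φ = 23.06°, λ = -113.36°.
Leg 3: from (23.06°, -113.36°), δ = 2412.2/3958.8 = 0.609326 rad, θ = 234.3° → φ = 0.80°, λ = -141.05°.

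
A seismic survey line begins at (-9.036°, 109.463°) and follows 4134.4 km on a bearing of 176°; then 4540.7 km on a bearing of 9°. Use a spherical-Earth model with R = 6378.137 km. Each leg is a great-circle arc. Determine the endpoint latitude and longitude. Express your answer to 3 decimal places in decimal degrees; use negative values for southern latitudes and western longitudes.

Apply the spherical direct solution leg by leg, carrying full precision between legs.
Leg 1: from (-9.036°, 109.463°), δ = 4134.4/6378.137 = 0.648214 rad, θ = 176° → φ = -46.056°, λ = 112.942°.
Leg 2: from (-46.056°, 112.942°), δ = 4540.7/6378.137 = 0.711916 rad, θ = 9° → φ = -5.587°, λ = 118.836°.

latitude -5.587°, longitude 118.836°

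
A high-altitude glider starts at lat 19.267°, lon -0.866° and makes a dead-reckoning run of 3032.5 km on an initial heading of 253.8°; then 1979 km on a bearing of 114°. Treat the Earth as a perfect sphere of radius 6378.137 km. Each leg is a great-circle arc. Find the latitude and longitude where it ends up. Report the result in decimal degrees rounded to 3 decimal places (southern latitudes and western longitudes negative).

Apply the spherical direct solution leg by leg, carrying full precision between legs.
Leg 1: from (19.267°, -0.866°), δ = 3032.5/6378.137 = 0.475452 rad, θ = 253.8° → φ = 9.952°, λ = -27.371°.
Leg 2: from (9.952°, -27.371°), δ = 1979/6378.137 = 0.310279 rad, θ = 114° → φ = 2.421°, λ = -11.160°.

latitude 2.421°, longitude -11.160°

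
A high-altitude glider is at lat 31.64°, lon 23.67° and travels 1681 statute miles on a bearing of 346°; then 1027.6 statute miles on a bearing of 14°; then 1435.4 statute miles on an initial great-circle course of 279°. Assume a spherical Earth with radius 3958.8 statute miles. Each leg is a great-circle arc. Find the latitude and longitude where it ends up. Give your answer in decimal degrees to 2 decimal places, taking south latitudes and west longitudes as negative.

latitude 63.27°, longitude -27.46°

Apply the spherical direct solution leg by leg, carrying full precision between legs.
Leg 1: from (31.64°, 23.67°), δ = 1681/3958.8 = 0.424624 rad, θ = 346° → φ = 54.92°, λ = 13.68°.
Leg 2: from (54.92°, 13.68°), δ = 1027.6/3958.8 = 0.259574 rad, θ = 14° → φ = 69.07°, λ = 23.70°.
Leg 3: from (69.07°, 23.70°), δ = 1435.4/3958.8 = 0.362585 rad, θ = 279° → φ = 63.27°, λ = -27.46°.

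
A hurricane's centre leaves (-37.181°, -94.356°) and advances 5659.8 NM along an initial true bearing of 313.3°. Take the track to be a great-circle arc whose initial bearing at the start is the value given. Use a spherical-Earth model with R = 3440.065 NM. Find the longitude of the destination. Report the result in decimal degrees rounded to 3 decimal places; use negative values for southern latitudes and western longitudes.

longitude -158.352°

Central angle δ = d/R = 1.645260 rad.
With φ₁ = -37.181° = -0.648931 rad and θ = 313.3° = 5.468117 rad:
sin φ₂ = sin φ₁ cos δ + cos φ₁ sin δ cos θ = (-0.604335)(-0.074394) + (0.796730)(0.997229)(0.685818) = 0.589857
φ₂ = asin(0.589857) = 0.630882 rad = 36.147°.
For the longitude increment, Δλ = atan2( sin θ sin δ cos φ₁, cos δ − sin φ₁ sin φ₂ ) = atan2(-0.578232, 0.282077) = -63.996°.
λ₂ = λ₁ + Δλ = -158.352°.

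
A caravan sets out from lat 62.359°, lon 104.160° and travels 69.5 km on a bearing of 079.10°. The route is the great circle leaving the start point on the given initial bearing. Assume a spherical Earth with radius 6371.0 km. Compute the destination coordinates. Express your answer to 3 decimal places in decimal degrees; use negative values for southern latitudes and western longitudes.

latitude 62.471°, longitude 105.488°

Central angle δ = d/R = 0.010909 rad.
With φ₁ = 62.359° = 1.088370 rad and θ = 79.1° = 1.380555 rad:
Applying the spherical law of cosines for sides, sin φ₂ = sin φ₁ cos δ + cos φ₁ sin δ cos θ = 0.886776, so φ₂ = 62.471°.
Then Δλ = atan2(0.004970, 0.214371) = 0.023178 rad, from sin θ sin δ cos φ₁ over cos δ − sin φ₁ sin φ₂.
λ₂ = λ₁ + Δλ = 105.488°.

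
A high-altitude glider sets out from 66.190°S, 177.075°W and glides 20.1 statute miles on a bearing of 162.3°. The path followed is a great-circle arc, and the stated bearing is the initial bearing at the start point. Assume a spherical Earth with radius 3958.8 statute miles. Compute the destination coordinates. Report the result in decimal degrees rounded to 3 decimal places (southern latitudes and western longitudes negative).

Angular distance δ = d/R = 20.1 / 3958.8 = 0.005077 rad.
Converting: φ₁ = -1.155233 rad, θ = 2.832669 rad.
Destination latitude: φ₂ = arcsin( sin φ₁ cos δ + cos φ₁ sin δ cos θ ) = arcsin(-0.916830) = -66.467°.
Δλ = atan2( sin θ sin δ cos φ₁ , cos δ − sin φ₁ sin φ₂ ) = atan2(0.000623, 0.161189) = 0.003866 rad = 0.222°.
λ₂ = -177.075° + 0.222° = -176.853°.

latitude -66.467°, longitude -176.853°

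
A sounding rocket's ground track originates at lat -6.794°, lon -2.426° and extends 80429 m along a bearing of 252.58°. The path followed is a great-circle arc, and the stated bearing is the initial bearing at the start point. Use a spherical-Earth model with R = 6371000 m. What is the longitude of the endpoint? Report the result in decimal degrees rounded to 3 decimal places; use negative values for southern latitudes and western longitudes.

δ = 80429/6371000 = 0.012624 rad (0.7233°).
Converting: φ₁ = -0.118578 rad, θ = 4.408353 rad.
sin φ₂ = sin φ₁ cos δ + cos φ₁ sin δ cos θ = (-0.118300)(0.999920) + (0.992978)(0.012624)(-0.299374) = -0.122043
φ₂ = asin(-0.122043) = -0.122348 rad = -7.010°.
Then Δλ = atan2(-0.011960, 0.985483) = -0.012136 rad, from sin θ sin δ cos φ₁ over cos δ − sin φ₁ sin φ₂.
Hence λ₂ = -2.426° + -0.695° = -3.121°.

longitude -3.121°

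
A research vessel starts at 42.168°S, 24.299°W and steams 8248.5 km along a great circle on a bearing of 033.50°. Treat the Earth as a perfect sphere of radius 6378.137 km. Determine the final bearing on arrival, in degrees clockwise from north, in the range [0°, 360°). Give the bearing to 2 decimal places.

δ = 8248.5/6378.137 = 1.293246 rad (74.0975°).
Start latitude φ₁ = -0.735970 rad; initial bearing θ = 0.584685 rad.
Destination latitude: φ₂ = arcsin( sin φ₁ cos δ + cos φ₁ sin δ cos θ ) = arcsin(0.410467) = 24.234°.
Then Δλ = atan2(0.393429, 0.549550) = 0.621324 rad, from sin θ sin δ cos φ₁ over cos δ − sin φ₁ sin φ₂.
λ₂ = -24.299° + 35.599° = 11.300°.
The forward bearing on arrival equals the back-azimuth from the destination plus 180°.
Back-azimuth from P₂ (24.23°, 11.30°) to P₁ (-42.17°, -24.30°), with Δλ' = λ₁ − λ₂ = -35.60°: atan2( sin Δλ' cos φ₁ , cos φ₂ sin φ₁ − sin φ₂ cos φ₁ cos Δλ' ) = 206.66°.
Final bearing = (206.66° + 180°) mod 360° = 26.66°.

final bearing 26.66°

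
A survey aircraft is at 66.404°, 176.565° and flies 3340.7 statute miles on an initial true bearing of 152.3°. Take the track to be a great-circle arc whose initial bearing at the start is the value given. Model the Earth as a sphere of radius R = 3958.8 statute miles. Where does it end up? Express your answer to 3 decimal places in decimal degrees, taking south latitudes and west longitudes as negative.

latitude 20.132°, longitude -161.723°

Central angle δ = d/R = 0.843867 rad.
Start latitude φ₁ = 1.158968 rad; initial bearing θ = 2.658136 rad.
Destination latitude: φ₂ = arcsin( sin φ₁ cos δ + cos φ₁ sin δ cos θ ) = arcsin(0.344192) = 20.132°.
Then Δλ = atan2(0.139034, 0.349164) = 0.378947 rad, from sin θ sin δ cos φ₁ over cos δ − sin φ₁ sin φ₂.
λ₂ = 176.565° + 21.712° = 198.277°, normalized to (−180°, 180°] → -161.723°.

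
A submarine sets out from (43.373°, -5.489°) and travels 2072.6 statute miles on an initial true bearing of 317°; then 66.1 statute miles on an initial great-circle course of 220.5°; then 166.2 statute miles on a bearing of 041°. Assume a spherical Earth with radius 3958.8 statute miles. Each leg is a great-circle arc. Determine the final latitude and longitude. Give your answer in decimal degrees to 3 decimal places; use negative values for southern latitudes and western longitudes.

latitude 60.422°, longitude -45.504°

Apply the spherical direct solution leg by leg, carrying full precision between legs.
Leg 1: from (43.373°, -5.489°), δ = 2072.6/3958.8 = 0.523542 rad, θ = 317° → φ = 59.377°, λ = -47.508°.
Leg 2: from (59.377°, -47.508°), δ = 66.1/3958.8 = 0.016697 rad, θ = 220.5° → φ = 58.644°, λ = -48.702°.
Leg 3: from (58.644°, -48.702°), δ = 166.2/3958.8 = 0.041982 rad, θ = 41° → φ = 60.422°, λ = -45.504°.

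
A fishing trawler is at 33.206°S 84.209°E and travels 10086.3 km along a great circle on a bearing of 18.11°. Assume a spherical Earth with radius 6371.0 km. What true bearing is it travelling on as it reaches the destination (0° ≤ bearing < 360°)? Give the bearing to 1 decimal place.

Central angle δ = d/R = 1.583158 rad.
With φ₁ = -33.206° = -0.579554 rad and θ = 18.11° = 0.316079 rad:
Destination latitude: φ₂ = arcsin( sin φ₁ cos δ + cos φ₁ sin δ cos θ ) = arcsin(0.801967) = 53.318°.
Δλ = atan2( sin θ sin δ cos φ₁ , cos δ − sin φ₁ sin φ₂ ) = atan2(0.260064, 0.426836) = 0.547217 rad = 31.353°.
λ₂ = 84.209° + 31.353° = 115.562°.
The forward bearing on arrival equals the back-azimuth from the destination plus 180°.
Back-azimuth from P₂ (53.3°, 115.6°) to P₁ (-33.2°, 84.2°), with Δλ' = λ₁ − λ₂ = -31.4°: atan2( sin Δλ' cos φ₁ , cos φ₂ sin φ₁ − sin φ₂ cos φ₁ cos Δλ' ) = 205.8°.
Final bearing = (205.8° + 180°) mod 360° = 25.8°.

final bearing 25.8°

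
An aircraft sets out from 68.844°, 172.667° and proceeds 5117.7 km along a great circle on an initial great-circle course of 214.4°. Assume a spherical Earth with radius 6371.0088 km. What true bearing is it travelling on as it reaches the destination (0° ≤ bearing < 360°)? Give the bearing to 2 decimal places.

Central angle δ = d/R = 0.803279 rad.
With φ₁ = 68.844° = 1.201554 rad and θ = 214.4° = 3.741986 rad:
Destination latitude: φ₂ = arcsin( sin φ₁ cos δ + cos φ₁ sin δ cos θ ) = arcsin(0.433251) = 25.674°.
For the longitude increment, Δλ = atan2( sin θ sin δ cos φ₁, cos δ − sin φ₁ sin φ₂ ) = atan2(-0.146735, 0.290300) = -26.815°.
λ₂ = λ₁ + Δλ = 145.852°.
The forward bearing on arrival equals the back-azimuth from the destination plus 180°.
Back-azimuth from P₂ (25.67°, 145.85°) to P₁ (68.84°, 172.67°), with Δλ' = λ₁ − λ₂ = 26.81°: atan2( sin Δλ' cos φ₁ , cos φ₂ sin φ₁ − sin φ₂ cos φ₁ cos Δλ' ) = 13.08°.
Final bearing = (13.08° + 180°) mod 360° = 193.08°.

final bearing 193.08°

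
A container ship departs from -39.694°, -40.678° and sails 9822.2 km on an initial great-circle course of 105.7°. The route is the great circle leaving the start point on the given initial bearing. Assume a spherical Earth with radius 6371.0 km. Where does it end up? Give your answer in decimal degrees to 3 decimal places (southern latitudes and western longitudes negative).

δ = 9822.2/6371 = 1.541705 rad (88.3332°).
Start latitude φ₁ = -0.692791 rad; initial bearing θ = 1.844813 rad.
sin φ₂ = sin φ₁ cos δ + cos φ₁ sin δ cos θ = (-0.638687)(0.029088) + (0.769466)(0.999577)(-0.270600) = -0.226708
φ₂ = asin(-0.226708) = -0.228696 rad = -13.103°.
For the longitude increment, Δλ = atan2( sin θ sin δ cos φ₁, cos δ − sin φ₁ sin φ₂ ) = atan2(0.740446, -0.115708) = 98.882°.
Hence λ₂ = -40.678° + 98.882° = 58.204°.

latitude -13.103°, longitude 58.204°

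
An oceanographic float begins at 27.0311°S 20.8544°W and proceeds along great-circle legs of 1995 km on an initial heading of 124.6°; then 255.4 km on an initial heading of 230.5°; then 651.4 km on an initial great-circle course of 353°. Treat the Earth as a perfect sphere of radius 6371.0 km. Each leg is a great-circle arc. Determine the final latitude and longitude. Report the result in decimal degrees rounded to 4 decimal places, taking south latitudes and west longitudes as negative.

latitude -31.6513°, longitude -5.6523°

Apply the spherical direct solution leg by leg, carrying full precision between legs.
Leg 1: from (-27.0311°, -20.8544°), δ = 1995/6371 = 0.313138 rad, θ = 124.6° → φ = -36.0284°, λ = -2.5820°.
Leg 2: from (-36.0284°, -2.5820°), δ = 255.4/6371 = 0.040088 rad, θ = 230.5° → φ = -37.4689°, λ = -4.8150°.
Leg 3: from (-37.4689°, -4.8150°), δ = 651.4/6371 = 0.102245 rad, θ = 353° → φ = -31.6513°, λ = -5.6523°.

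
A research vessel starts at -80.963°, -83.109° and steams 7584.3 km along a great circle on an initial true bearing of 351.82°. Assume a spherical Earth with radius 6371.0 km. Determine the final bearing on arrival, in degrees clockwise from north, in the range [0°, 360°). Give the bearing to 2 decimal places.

Central angle δ = d/R = 1.190441 rad.
Start latitude φ₁ = -1.413071 rad; initial bearing θ = 6.140417 rad.
sin φ₂ = sin φ₁ cos δ + cos φ₁ sin δ cos θ = (-0.987587)(0.371250) + (0.157072)(0.928533)(0.989826) = -0.222279
φ₂ = asin(-0.222279) = -0.224152 rad = -12.843°.
For the longitude increment, Δλ = atan2( sin θ sin δ cos φ₁, cos δ − sin φ₁ sin φ₂ ) = atan2(-0.020752, 0.151730) = -7.788°.
λ₂ = λ₁ + Δλ = -90.897°.
The forward bearing on arrival equals the back-azimuth from the destination plus 180°.
Back-azimuth from P₂ (-12.84°, -90.90°) to P₁ (-80.96°, -83.11°), with Δλ' = λ₁ − λ₂ = 7.79°: atan2( sin Δλ' cos φ₁ , cos φ₂ sin φ₁ − sin φ₂ cos φ₁ cos Δλ' ) = 178.69°.
Final bearing = (178.69° + 180°) mod 360° = 358.69°.

final bearing 358.69°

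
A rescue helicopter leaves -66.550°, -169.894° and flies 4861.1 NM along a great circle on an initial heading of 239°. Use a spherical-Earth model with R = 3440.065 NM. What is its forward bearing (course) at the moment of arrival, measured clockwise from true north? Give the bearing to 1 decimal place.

Angular distance δ = d/R = 4861.1 / 3440.065 = 1.413084 rad.
With φ₁ = -66.550° = -1.161517 rad and θ = 239° = 4.171337 rad:
Destination latitude: φ₂ = arcsin( sin φ₁ cos δ + cos φ₁ sin δ cos θ ) = arcsin(-0.346503) = -20.274°.
Then Δλ = atan2(-0.336875, -0.160825) = -2.016202 rad, from sin θ sin δ cos φ₁ over cos δ − sin φ₁ sin φ₂.
λ₂ = -169.894° + -115.520° = -285.414°, normalized to (−180°, 180°] → 74.586°.
The forward bearing on arrival equals the back-azimuth from the destination plus 180°.
Back-azimuth from P₂ (-20.3°, 74.6°) to P₁ (-66.5°, -169.9°), with Δλ' = λ₁ − λ₂ = -244.5°: atan2( sin Δλ' cos φ₁ , cos φ₂ sin φ₁ − sin φ₂ cos φ₁ cos Δλ' ) = 158.7°.
Final bearing = (158.7° + 180°) mod 360° = 338.7°.

final bearing 338.7°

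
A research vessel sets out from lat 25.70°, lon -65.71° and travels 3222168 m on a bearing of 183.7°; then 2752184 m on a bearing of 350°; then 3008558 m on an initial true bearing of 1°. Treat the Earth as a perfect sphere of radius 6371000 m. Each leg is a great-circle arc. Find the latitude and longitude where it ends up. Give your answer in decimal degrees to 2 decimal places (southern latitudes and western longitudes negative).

latitude 48.19°, longitude -71.29°

Apply the spherical direct solution leg by leg, carrying full precision between legs.
Leg 1: from (25.70°, -65.71°), δ = 3222168/6371000 = 0.505755 rad, θ = 183.7° → φ = -3.23°, λ = -67.50°.
Leg 2: from (-3.23°, -67.50°), δ = 2752184/6371000 = 0.431986 rad, θ = 350° → φ = 21.13°, λ = -71.97°.
Leg 3: from (21.13°, -71.97°), δ = 3008558/6371000 = 0.472227 rad, θ = 1° → φ = 48.19°, λ = -71.29°.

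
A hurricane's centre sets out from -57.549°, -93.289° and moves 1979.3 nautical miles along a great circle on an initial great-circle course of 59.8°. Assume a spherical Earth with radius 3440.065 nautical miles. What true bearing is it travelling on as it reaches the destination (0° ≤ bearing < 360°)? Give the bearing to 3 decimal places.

The arc subtends δ = 1979.3/3440.065 = 0.575367 rad at the centre.
Converting: φ₁ = -1.004420 rad, θ = 1.043707 rad.
Destination latitude: φ₂ = arcsin( sin φ₁ cos δ + cos φ₁ sin δ cos θ ) = arcsin(-0.561115) = -34.133°.
Δλ = atan2( sin θ sin δ cos φ₁ , cos δ − sin φ₁ sin φ₂ ) = atan2(0.252347, 0.365495) = 0.604270 rad = 34.622°.
λ₂ = -93.289° + 34.622° = -58.667°.
The forward bearing on arrival equals the back-azimuth from the destination plus 180°.
Back-azimuth from P₂ (-34.133°, -58.667°) to P₁ (-57.549°, -93.289°), with Δλ' = λ₁ − λ₂ = -34.622°: atan2( sin Δλ' cos φ₁ , cos φ₂ sin φ₁ − sin φ₂ cos φ₁ cos Δλ' ) = 214.074°.
Final bearing = (214.074° + 180°) mod 360° = 34.074°.

final bearing 34.074°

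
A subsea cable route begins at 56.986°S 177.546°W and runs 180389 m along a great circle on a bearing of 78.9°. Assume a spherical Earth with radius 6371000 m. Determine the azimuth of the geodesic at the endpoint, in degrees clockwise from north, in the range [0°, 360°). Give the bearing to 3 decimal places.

final bearing 76.476°

δ = 180389/6371000 = 0.028314 rad (1.6223°).
With φ₁ = -56.986° = -0.994593 rad and θ = 78.9° = 1.377065 rad:
sin φ₂ = sin φ₁ cos δ + cos φ₁ sin δ cos θ = (-0.838537)(0.999599) + (0.544844)(0.028310)(0.192522) = -0.835232
φ₂ = asin(-0.835232) = -0.988554 rad = -56.640°.
For the longitude increment, Δλ = atan2( sin θ sin δ cos φ₁, cos δ − sin φ₁ sin φ₂ ) = atan2(0.015136, 0.299226) = 2.896°.
Hence λ₂ = -177.546° + 2.896° = -174.650°.
The forward bearing on arrival equals the back-azimuth from the destination plus 180°.
Back-azimuth from P₂ (-56.640°, -174.650°) to P₁ (-56.986°, -177.546°), with Δλ' = λ₁ − λ₂ = -2.896°: atan2( sin Δλ' cos φ₁ , cos φ₂ sin φ₁ − sin φ₂ cos φ₁ cos Δλ' ) = 256.476°.
Final bearing = (256.476° + 180°) mod 360° = 76.476°.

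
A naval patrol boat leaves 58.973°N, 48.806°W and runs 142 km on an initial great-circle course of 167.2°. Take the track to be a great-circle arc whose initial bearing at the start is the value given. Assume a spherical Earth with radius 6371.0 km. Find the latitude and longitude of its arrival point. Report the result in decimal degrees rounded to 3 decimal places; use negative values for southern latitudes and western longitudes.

latitude 57.727°, longitude -48.276°

The arc subtends δ = 142/6371 = 0.022288 rad at the centre.
Start latitude φ₁ = 1.029273 rad; initial bearing θ = 2.918191 rad.
sin φ₂ = sin φ₁ cos δ + cos φ₁ sin δ cos θ = (0.856924)(0.999752) + (0.515442)(0.022287)(-0.975149) = 0.845510
φ₂ = asin(0.845510) = 1.007519 rad = 57.727°.
For the longitude increment, Δλ = atan2( sin θ sin δ cos φ₁, cos δ − sin φ₁ sin φ₂ ) = atan2(0.002545, 0.275214) = 0.530°.
λ₂ = -48.806° + 0.530° = -48.276°.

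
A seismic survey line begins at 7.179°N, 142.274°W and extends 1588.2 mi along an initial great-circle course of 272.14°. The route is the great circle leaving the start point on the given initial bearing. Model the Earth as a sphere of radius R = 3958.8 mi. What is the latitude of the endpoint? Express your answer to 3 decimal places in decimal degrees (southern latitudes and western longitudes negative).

latitude 7.442°

Angular distance δ = d/R = 1588.2 / 3958.8 = 0.401182 rad.
Converting: φ₁ = 0.125297 rad, θ = 4.749739 rad.
sin φ₂ = sin φ₁ cos δ + cos φ₁ sin δ cos θ = (0.124970)(0.920600) + (0.992161)(0.390507)(0.037341) = 0.129515
φ₂ = asin(0.129515) = 0.129880 rad = 7.442°.
For the longitude increment, Δλ = atan2( sin θ sin δ cos φ₁, cos δ − sin φ₁ sin φ₂ ) = atan2(-0.387175, 0.904415) = -23.176°.
Hence λ₂ = -142.274° + -23.176° = -165.450°.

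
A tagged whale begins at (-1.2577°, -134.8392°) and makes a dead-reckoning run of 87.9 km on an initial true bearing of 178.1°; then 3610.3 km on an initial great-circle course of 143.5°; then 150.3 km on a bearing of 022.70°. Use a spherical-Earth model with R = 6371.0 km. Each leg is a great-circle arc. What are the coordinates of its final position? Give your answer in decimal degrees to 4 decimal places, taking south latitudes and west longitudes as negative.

latitude -26.2298°, longitude -113.1360°

Apply the spherical direct solution leg by leg, carrying full precision between legs.
Leg 1: from (-1.2577°, -134.8392°), δ = 87.9/6371 = 0.013797 rad, θ = 178.1° → φ = -2.0478°, λ = -134.8130°.
Leg 2: from (-2.0478°, -134.8130°), δ = 3610.3/6371 = 0.566677 rad, θ = 143.5° → φ = -27.4780°, λ = -113.7175°.
Leg 3: from (-27.4780°, -113.7175°), δ = 150.3/6371 = 0.023591 rad, θ = 22.7° → φ = -26.2298°, λ = -113.1360°.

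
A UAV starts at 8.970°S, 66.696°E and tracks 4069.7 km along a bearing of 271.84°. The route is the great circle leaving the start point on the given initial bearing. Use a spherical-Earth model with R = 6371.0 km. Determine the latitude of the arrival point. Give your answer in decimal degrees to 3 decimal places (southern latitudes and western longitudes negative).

latitude -6.100°

The arc subtends δ = 4069.7/6371 = 0.638785 rad at the centre.
With φ₁ = -8.970° = -0.156556 rad and θ = 271.84° = 4.744503 rad:
Destination latitude: φ₂ = arcsin( sin φ₁ cos δ + cos φ₁ sin δ cos θ ) = arcsin(-0.106264) = -6.100°.
For the longitude increment, Δλ = atan2( sin θ sin δ cos φ₁, cos δ − sin φ₁ sin φ₂ ) = atan2(-0.588625, 0.786252) = -36.820°.
λ₂ = λ₁ + Δλ = 29.876°.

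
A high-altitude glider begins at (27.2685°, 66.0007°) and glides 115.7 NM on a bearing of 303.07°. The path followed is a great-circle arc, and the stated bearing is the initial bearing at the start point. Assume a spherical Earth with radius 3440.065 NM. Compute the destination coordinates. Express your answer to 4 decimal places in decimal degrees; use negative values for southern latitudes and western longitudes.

The arc subtends δ = 115.7/3440.065 = 0.033633 rad at the centre.
Converting: φ₁ = 0.475925 rad, θ = 5.289569 rad.
Applying the spherical law of cosines for sides, sin φ₂ = sin φ₁ cos δ + cos φ₁ sin δ cos θ = 0.474212, so φ₂ = 28.3080°.
Then Δλ = atan2(-0.025048, 0.782169) = -0.032013 rad, from sin θ sin δ cos φ₁ over cos δ − sin φ₁ sin φ₂.
λ₂ = 66.0007° + -1.8342° = 64.1665°.

latitude 28.3080°, longitude 64.1665°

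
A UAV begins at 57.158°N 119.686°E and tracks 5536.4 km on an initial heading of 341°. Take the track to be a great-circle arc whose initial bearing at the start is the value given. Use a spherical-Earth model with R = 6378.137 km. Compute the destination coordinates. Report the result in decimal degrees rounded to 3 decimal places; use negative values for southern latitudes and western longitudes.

Angular distance δ = d/R = 5536.4 / 6378.137 = 0.868028 rad.
Converting: φ₁ = 0.997595 rad, θ = 5.951573 rad.
Applying the spherical law of cosines for sides, sin φ₂ = sin φ₁ cos δ + cos φ₁ sin δ cos θ = 0.934307, so φ₂ = 69.116°.
Δλ = atan2( sin θ sin δ cos φ₁ , cos δ − sin φ₁ sin φ₂ ) = atan2(-0.134728, -0.138643) = -2.370516 rad = -135.821°.
λ₂ = λ₁ + Δλ = -16.135°.

latitude 69.116°, longitude -16.135°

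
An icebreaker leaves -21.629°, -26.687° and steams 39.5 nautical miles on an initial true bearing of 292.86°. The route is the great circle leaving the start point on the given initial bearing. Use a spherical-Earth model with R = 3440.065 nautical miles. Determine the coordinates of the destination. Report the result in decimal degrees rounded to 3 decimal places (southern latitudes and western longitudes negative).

Angular distance δ = d/R = 39.5 / 3440.065 = 0.011482 rad.
Converting: φ₁ = -0.377497 rad, θ = 5.111371 rad.
sin φ₂ = sin φ₁ cos δ + cos φ₁ sin δ cos θ = (-0.368595)(0.999934) + (0.929590)(0.011482)(0.388481) = -0.364424
φ₂ = asin(-0.364424) = -0.373015 rad = -21.372°.
Δλ = atan2( sin θ sin δ cos φ₁ , cos δ − sin φ₁ sin φ₂ ) = atan2(-0.009835, 0.865609) = -0.011362 rad = -0.651°.
Hence λ₂ = -26.687° + -0.651° = -27.338°.

latitude -21.372°, longitude -27.338°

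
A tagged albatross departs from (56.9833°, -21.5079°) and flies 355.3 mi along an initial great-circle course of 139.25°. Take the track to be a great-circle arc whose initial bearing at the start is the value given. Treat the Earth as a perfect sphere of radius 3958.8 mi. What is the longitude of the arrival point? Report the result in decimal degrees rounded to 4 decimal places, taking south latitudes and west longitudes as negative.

δ = 355.3/3958.8 = 0.089749 rad (5.1423°).
With φ₁ = 56.9833° = 0.994546 rad and θ = 139.25° = 2.430371 rad:
Applying the spherical law of cosines for sides, sin φ₂ = sin φ₁ cos δ + cos φ₁ sin δ cos θ = 0.798139, so φ₂ = 52.9528°.
For the longitude increment, Δλ = atan2( sin θ sin δ cos φ₁, cos δ − sin φ₁ sin φ₂ ) = atan2(0.031879, 0.326726) = 5.5728°.
Hence λ₂ = -21.5079° + 5.5728° = -15.9351°.

longitude -15.9351°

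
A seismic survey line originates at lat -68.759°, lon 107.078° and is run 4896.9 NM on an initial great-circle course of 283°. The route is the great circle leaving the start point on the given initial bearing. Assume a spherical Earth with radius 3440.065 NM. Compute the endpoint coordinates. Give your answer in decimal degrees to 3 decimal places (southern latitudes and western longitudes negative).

latitude -3.221°, longitude 32.207°

δ = 4896.9/3440.065 = 1.423491 rad (81.5600°).
Start latitude φ₁ = -1.200071 rad; initial bearing θ = 4.939282 rad.
sin φ₂ = sin φ₁ cos δ + cos φ₁ sin δ cos θ = (-0.932065)(0.146774) + (0.362292)(0.989170)(0.224951) = -0.056187
φ₂ = asin(-0.056187) = -0.056217 rad = -3.221°.
Δλ = atan2( sin θ sin δ cos φ₁ , cos δ − sin φ₁ sin φ₂ ) = atan2(-0.349183, 0.094403) = -1.306753 rad = -74.871°.
Hence λ₂ = 107.078° + -74.871° = 32.207°.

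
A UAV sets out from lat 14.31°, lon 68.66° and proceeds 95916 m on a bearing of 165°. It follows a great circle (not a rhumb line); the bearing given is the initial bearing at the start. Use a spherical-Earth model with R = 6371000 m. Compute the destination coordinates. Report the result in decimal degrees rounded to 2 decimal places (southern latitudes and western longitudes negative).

δ = 95916/6371000 = 0.015055 rad (0.8626°).
Converting: φ₁ = 0.249757 rad, θ = 2.879793 rad.
sin φ₂ = sin φ₁ cos δ + cos φ₁ sin δ cos θ = (0.247168)(0.999887) + (0.968973)(0.015055)(-0.965926) = 0.233050
φ₂ = asin(0.233050) = 0.235213 rad = 13.48°.
Then Δλ = atan2(0.003776, 0.942284) = 0.004007 rad, from sin θ sin δ cos φ₁ over cos δ − sin φ₁ sin φ₂.
Hence λ₂ = 68.66° + 0.23° = 68.89°.

latitude 13.48°, longitude 68.89°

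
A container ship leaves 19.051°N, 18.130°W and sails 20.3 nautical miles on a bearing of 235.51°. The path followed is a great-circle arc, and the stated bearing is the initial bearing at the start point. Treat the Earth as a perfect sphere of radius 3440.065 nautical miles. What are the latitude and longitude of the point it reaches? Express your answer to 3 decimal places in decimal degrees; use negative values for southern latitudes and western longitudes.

latitude 18.859°, longitude -18.424°

Central angle δ = d/R = 0.005901 rad.
With φ₁ = 19.051° = 0.332503 rad and θ = 235.51° = 4.110425 rad:
sin φ₂ = sin φ₁ cos δ + cos φ₁ sin δ cos θ = (0.326410)(0.999983) + (0.945228)(0.005901)(-0.566262) = 0.323245
φ₂ = asin(0.323245) = 0.329157 rad = 18.859°.
For the longitude increment, Δλ = atan2( sin θ sin δ cos φ₁, cos δ − sin φ₁ sin φ₂ ) = atan2(-0.004597, 0.894472) = -0.294°.
λ₂ = -18.130° + -0.294° = -18.424°.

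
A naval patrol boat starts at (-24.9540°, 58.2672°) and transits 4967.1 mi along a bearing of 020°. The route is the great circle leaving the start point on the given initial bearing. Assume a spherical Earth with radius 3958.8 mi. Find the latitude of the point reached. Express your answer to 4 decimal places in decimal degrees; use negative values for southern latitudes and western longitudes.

latitude 42.7351°

Central angle δ = d/R = 1.254698 rad.
Converting: φ₁ = -0.435529 rad, θ = 0.349066 rad.
Destination latitude: φ₂ = arcsin( sin φ₁ cos δ + cos φ₁ sin δ cos θ ) = arcsin(0.678610) = 42.7351°.
For the longitude increment, Δλ = atan2( sin θ sin δ cos φ₁, cos δ − sin φ₁ sin φ₂ ) = atan2(0.294728, 0.597159) = 26.2687°.
λ₂ = λ₁ + Δλ = 84.5359°.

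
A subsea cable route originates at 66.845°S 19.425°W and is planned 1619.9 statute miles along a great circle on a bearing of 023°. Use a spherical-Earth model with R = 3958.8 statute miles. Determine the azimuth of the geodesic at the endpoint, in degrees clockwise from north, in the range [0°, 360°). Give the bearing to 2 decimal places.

final bearing 12.42°

Angular distance δ = d/R = 1619.9 / 3958.8 = 0.409190 rad.
With φ₁ = -66.845° = -1.166665 rad and θ = 23° = 0.401426 rad:
Applying the spherical law of cosines for sides, sin φ₂ = sin φ₁ cos δ + cos φ₁ sin δ cos θ = -0.699526, so φ₂ = -44.389°.
Δλ = atan2( sin θ sin δ cos φ₁ , cos δ − sin φ₁ sin φ₂ ) = atan2(0.061129, 0.274268) = 0.219298 rad = 12.565°.
λ₂ = -19.425° + 12.565° = -6.860°.
The forward bearing on arrival equals the back-azimuth from the destination plus 180°.
Back-azimuth from P₂ (-44.39°, -6.86°) to P₁ (-66.84°, -19.43°), with Δλ' = λ₁ − λ₂ = -12.56°: atan2( sin Δλ' cos φ₁ , cos φ₂ sin φ₁ − sin φ₂ cos φ₁ cos Δλ' ) = 192.42°.
Final bearing = (192.42° + 180°) mod 360° = 12.42°.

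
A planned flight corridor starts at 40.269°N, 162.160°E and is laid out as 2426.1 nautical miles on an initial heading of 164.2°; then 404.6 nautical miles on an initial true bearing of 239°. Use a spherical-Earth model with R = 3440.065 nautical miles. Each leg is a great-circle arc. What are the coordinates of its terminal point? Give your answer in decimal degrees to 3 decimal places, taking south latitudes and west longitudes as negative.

latitude -2.538°, longitude 166.549°

Apply the spherical direct solution leg by leg, carrying full precision between legs.
Leg 1: from (40.269°, 162.160°), δ = 2426.1/3440.065 = 0.705248 rad, θ = 164.2° → φ = 0.932°, λ = 172.327°.
Leg 2: from (0.932°, 172.327°), δ = 404.6/3440.065 = 0.117614 rad, θ = 239° → φ = -2.538°, λ = 166.549°.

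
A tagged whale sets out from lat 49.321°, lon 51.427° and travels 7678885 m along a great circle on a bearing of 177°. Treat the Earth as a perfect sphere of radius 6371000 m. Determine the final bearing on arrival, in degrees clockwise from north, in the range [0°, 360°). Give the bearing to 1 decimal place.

final bearing 177.9°

δ = 7678885/6371000 = 1.205287 rad (69.0579°).
Converting: φ₁ = 0.860814 rad, θ = 3.089233 rad.
sin φ₂ = sin φ₁ cos δ + cos φ₁ sin δ cos θ = (0.758373)(0.357425) + (0.651820)(0.933942)(-0.998630) = -0.336867
φ₂ = asin(-0.336867) = -0.343587 rad = -19.686°.
For the longitude increment, Δλ = atan2( sin θ sin δ cos φ₁, cos δ − sin φ₁ sin φ₂ ) = atan2(0.031860, 0.612896) = 2.976°.
λ₂ = 51.427° + 2.976° = 54.403°.
The forward bearing on arrival equals the back-azimuth from the destination plus 180°.
Back-azimuth from P₂ (-19.7°, 54.4°) to P₁ (49.3°, 51.4°), with Δλ' = λ₁ − λ₂ = -3.0°: atan2( sin Δλ' cos φ₁ , cos φ₂ sin φ₁ − sin φ₂ cos φ₁ cos Δλ' ) = 357.9°.
Final bearing = (357.9° + 180°) mod 360° = 177.9°.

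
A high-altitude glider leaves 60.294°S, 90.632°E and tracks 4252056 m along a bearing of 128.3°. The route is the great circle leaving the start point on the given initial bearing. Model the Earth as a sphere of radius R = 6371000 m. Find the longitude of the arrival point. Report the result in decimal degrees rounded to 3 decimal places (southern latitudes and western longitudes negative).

longitude 174.053°

The arc subtends δ = 4252056/6371000 = 0.667408 rad at the centre.
With φ₁ = -60.294° = -1.052329 rad and θ = 128.3° = 2.239257 rad:
sin φ₂ = sin φ₁ cos δ + cos φ₁ sin δ cos θ = (-0.868580)(0.785429) + (0.495550)(0.618952)(-0.619779) = -0.872307
φ₂ = asin(-0.872307) = -1.059901 rad = -60.728°.
Δλ = atan2( sin θ sin δ cos φ₁ , cos δ − sin φ₁ sin φ₂ ) = atan2(0.240708, 0.027761) = 1.455974 rad = 83.421°.
Hence λ₂ = 90.632° + 83.421° = 174.053°.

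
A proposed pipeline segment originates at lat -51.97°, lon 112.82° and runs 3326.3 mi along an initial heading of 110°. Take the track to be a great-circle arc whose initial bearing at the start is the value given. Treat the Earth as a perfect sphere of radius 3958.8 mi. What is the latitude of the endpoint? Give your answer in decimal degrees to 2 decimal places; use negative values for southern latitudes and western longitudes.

Angular distance δ = d/R = 3326.3 / 3958.8 = 0.840229 rad.
Start latitude φ₁ = -0.907048 rad; initial bearing θ = 1.919862 rad.
Destination latitude: φ₂ = arcsin( sin φ₁ cos δ + cos φ₁ sin δ cos θ ) = arcsin(-0.682554) = -43.04°.
Then Δλ = atan2(0.431178, 0.129652) = 1.278703 rad, from sin θ sin δ cos φ₁ over cos δ − sin φ₁ sin φ₂.
λ₂ = 112.82° + 73.26° = 186.08°, normalized to (−180°, 180°] → -173.92°.

latitude -43.04°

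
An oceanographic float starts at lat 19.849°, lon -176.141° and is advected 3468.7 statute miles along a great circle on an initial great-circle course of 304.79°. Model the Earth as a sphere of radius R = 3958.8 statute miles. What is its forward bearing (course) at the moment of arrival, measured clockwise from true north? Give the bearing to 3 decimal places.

δ = 3468.7/3958.8 = 0.876200 rad (50.2026°).
Converting: φ₁ = 0.346430 rad, θ = 5.319589 rad.
Destination latitude: φ₂ = arcsin( sin φ₁ cos δ + cos φ₁ sin δ cos θ ) = arcsin(0.629665) = 39.025°.
Δλ = atan2( sin θ sin δ cos φ₁ , cos δ − sin φ₁ sin φ₂ ) = atan2(-0.593490, 0.426277) = -0.947923 rad = -54.312°.
λ₂ = -176.141° + -54.312° = -230.453°, normalized to (−180°, 180°] → 129.547°.
The forward bearing on arrival equals the back-azimuth from the destination plus 180°.
Back-azimuth from P₂ (39.025°, 129.547°) to P₁ (19.849°, -176.141°), with Δλ' = λ₁ − λ₂ = -305.688°: atan2( sin Δλ' cos φ₁ , cos φ₂ sin φ₁ − sin φ₂ cos φ₁ cos Δλ' ) = 96.106°.
Final bearing = (96.106° + 180°) mod 360° = 276.106°.

final bearing 276.106°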